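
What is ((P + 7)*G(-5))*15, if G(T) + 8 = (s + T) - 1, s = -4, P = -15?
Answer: 2160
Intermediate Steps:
G(T) = -13 + T (G(T) = -8 + ((-4 + T) - 1) = -8 + (-5 + T) = -13 + T)
((P + 7)*G(-5))*15 = ((-15 + 7)*(-13 - 5))*15 = -8*(-18)*15 = 144*15 = 2160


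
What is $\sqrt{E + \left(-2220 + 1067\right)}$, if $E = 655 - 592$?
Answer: $i \sqrt{1090} \approx 33.015 i$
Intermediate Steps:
$E = 63$ ($E = 655 - 592 = 63$)
$\sqrt{E + \left(-2220 + 1067\right)} = \sqrt{63 + \left(-2220 + 1067\right)} = \sqrt{63 - 1153} = \sqrt{-1090} = i \sqrt{1090}$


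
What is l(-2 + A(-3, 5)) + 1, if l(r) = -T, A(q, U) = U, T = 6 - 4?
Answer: -1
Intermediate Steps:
T = 2
l(r) = -2 (l(r) = -1*2 = -2)
l(-2 + A(-3, 5)) + 1 = -2 + 1 = -1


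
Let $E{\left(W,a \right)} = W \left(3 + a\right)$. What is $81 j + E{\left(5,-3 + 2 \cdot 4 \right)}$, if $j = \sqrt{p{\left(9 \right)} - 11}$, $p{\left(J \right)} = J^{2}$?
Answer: $40 + 81 \sqrt{70} \approx 717.69$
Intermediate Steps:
$j = \sqrt{70}$ ($j = \sqrt{9^{2} - 11} = \sqrt{81 - 11} = \sqrt{70} \approx 8.3666$)
$81 j + E{\left(5,-3 + 2 \cdot 4 \right)} = 81 \sqrt{70} + 5 \left(3 + \left(-3 + 2 \cdot 4\right)\right) = 81 \sqrt{70} + 5 \left(3 + \left(-3 + 8\right)\right) = 81 \sqrt{70} + 5 \left(3 + 5\right) = 81 \sqrt{70} + 5 \cdot 8 = 81 \sqrt{70} + 40 = 40 + 81 \sqrt{70}$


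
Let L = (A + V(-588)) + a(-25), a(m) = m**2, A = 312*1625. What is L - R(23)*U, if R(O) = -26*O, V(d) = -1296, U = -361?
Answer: 290451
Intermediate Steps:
A = 507000
L = 506329 (L = (507000 - 1296) + (-25)**2 = 505704 + 625 = 506329)
L - R(23)*U = 506329 - (-26*23)*(-361) = 506329 - (-598)*(-361) = 506329 - 1*215878 = 506329 - 215878 = 290451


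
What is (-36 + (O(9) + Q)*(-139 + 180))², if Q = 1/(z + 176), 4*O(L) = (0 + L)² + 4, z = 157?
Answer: 1238139122089/1774224 ≈ 6.9785e+5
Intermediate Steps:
O(L) = 1 + L²/4 (O(L) = ((0 + L)² + 4)/4 = (L² + 4)/4 = (4 + L²)/4 = 1 + L²/4)
Q = 1/333 (Q = 1/(157 + 176) = 1/333 ≈ 0.0030030)
(-36 + (O(9) + Q)*(-139 + 180))² = (-36 + ((1 + (¼)*9²) + 1/333)*(-139 + 180))² = (-36 + ((1 + (¼)*81) + 1/333)*41)² = (-36 + ((1 + 81/4) + 1/333)*41)² = (-36 + (85/4 + 1/333)*41)² = (-36 + (28309/1332)*41)² = (-36 + 1160669/1332)² = (1112717/1332)² = 1238139122089/1774224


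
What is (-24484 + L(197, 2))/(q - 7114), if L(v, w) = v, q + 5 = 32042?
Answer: -24287/24923 ≈ -0.97448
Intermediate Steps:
q = 32037 (q = -5 + 32042 = 32037)
(-24484 + L(197, 2))/(q - 7114) = (-24484 + 197)/(32037 - 7114) = -24287/24923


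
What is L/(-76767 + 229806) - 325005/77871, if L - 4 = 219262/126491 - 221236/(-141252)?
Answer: -74055988616755290046/17743972541948607609 ≈ -4.1736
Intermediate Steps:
L = 32605996457/4466776683 (L = 4 + (219262/126491 - 221236/(-141252)) = 4 + (219262*(1/126491) - 221236*(-1/141252)) = 4 + (219262/126491 + 55309/35313) = 4 + 14738889725/4466776683 = 32605996457/4466776683 ≈ 7.2997)
L/(-76767 + 229806) - 325005/77871 = 32605996457/(4466776683*(-76767 + 229806)) - 325005/77871 = (32605996457/4466776683)/153039 - 325005*1/77871 = (32605996457/4466776683)*(1/153039) - 108335/25957 = 32605996457/683591036789637 - 108335/25957 = -74055988616755290046/17743972541948607609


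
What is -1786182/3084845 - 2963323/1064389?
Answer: -11042584612733/3283475084705 ≈ -3.3631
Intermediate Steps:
-1786182/3084845 - 2963323/1064389 = -11042584612733/3283475084705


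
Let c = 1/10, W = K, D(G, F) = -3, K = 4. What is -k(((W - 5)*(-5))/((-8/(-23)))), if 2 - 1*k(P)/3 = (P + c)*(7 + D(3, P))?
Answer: 1677/10 ≈ 167.70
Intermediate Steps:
W = 4
c = ⅒ ≈ 0.10000
k(P) = 24/5 - 12*P (k(P) = 6 - 3*(P + ⅒)*(7 - 3) = 6 - 3*(⅒ + P)*4 = 6 - 3*(⅖ + 4*P) = 6 + (-6/5 - 12*P) = 24/5 - 12*P)
-k(((W - 5)*(-5))/((-8/(-23)))) = -(24/5 - 12*(4 - 5)*(-5)/((-8/(-23)))) = -(24/5 - 12*(-1*(-5))/((-8*(-1/23)))) = -(24/5 - 60/8/23) = -(24/5 - 60*23/8) = -(24/5 - 12*115/8) = -(24/5 - 345/2) = -1*(-1677/10) = 1677/10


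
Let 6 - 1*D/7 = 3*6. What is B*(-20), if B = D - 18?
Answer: 2040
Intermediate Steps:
D = -84 (D = 42 - 21*6 = 42 - 7*18 = 42 - 126 = -84)
B = -102 (B = -84 - 18 = -102)
B*(-20) = -102*(-20) = 2040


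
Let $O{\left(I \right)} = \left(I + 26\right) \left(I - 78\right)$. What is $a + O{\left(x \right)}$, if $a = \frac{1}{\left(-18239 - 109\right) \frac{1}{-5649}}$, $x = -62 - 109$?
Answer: $\frac{220820063}{6116} \approx 36105.0$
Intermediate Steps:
$x = -171$ ($x = -62 - 109 = -171$)
$O{\left(I \right)} = \left(-78 + I\right) \left(26 + I\right)$ ($O{\left(I \right)} = \left(26 + I\right) \left(-78 + I\right) = \left(-78 + I\right) \left(26 + I\right)$)
$a = \frac{1883}{6116}$ ($a = \frac{1}{\left(-18239 - 109\right) \left(- \frac{1}{5649}\right)} = \frac{1}{\left(-18348\right) \left(- \frac{1}{5649}\right)} = \frac{1}{\frac{6116}{1883}} = \frac{1883}{6116} \approx 0.30788$)
$a + O{\left(x \right)} = \frac{1883}{6116} - \left(-6864 - 29241\right) = \frac{1883}{6116} + \left(-2028 + 29241 + 8892\right) = \frac{1883}{6116} + 36105 = \frac{220820063}{6116}$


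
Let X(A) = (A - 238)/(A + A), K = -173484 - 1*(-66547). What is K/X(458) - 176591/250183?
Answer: -6126634371364/13760065 ≈ -4.4525e+5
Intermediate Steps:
K = -106937 (K = -173484 + 66547 = -106937)
X(A) = (-238 + A)/(2*A) (X(A) = (-238 + A)/((2*A)) = (-238 + A)*(1/(2*A)) = (-238 + A)/(2*A))
K/X(458) - 176591/250183 = -106937*916/(-238 + 458) - 176591/250183 = -106937/((½)*(1/458)*220) - 176591*1/250183 = -106937/55/229 - 176591/250183 = -106937*229/55 - 176591/250183 = -24488573/55 - 176591/250183 = -6126634371364/13760065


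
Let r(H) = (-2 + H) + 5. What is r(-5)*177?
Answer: -354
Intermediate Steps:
r(H) = 3 + H
r(-5)*177 = (3 - 5)*177 = -2*177 = -354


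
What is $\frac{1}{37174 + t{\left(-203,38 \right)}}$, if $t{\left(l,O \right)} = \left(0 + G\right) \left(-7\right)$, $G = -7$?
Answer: $\frac{1}{37223} \approx 2.6865 \cdot 10^{-5}$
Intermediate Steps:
$t{\left(l,O \right)} = 49$ ($t{\left(l,O \right)} = \left(0 - 7\right) \left(-7\right) = \left(-7\right) \left(-7\right) = 49$)
$\frac{1}{37174 + t{\left(-203,38 \right)}} = \frac{1}{37174 + 49} = \frac{1}{37223}$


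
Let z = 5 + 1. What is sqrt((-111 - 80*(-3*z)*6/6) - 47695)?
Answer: I*sqrt(46366) ≈ 215.33*I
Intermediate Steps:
z = 6
sqrt((-111 - 80*(-3*z)*6/6) - 47695) = sqrt((-111 - 80*(-3*6)*6/6) - 47695) = sqrt((-111 - (-1440)*6*(1/6)) - 47695) = sqrt((-111 - (-1440)) - 47695) = sqrt((-111 - 80*(-18)) - 47695) = sqrt((-111 + 1440) - 47695) = sqrt(1329 - 47695) = sqrt(-46366) = I*sqrt(46366)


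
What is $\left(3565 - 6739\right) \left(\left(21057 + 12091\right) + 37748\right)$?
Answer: $-225023904$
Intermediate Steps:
$\left(3565 - 6739\right) \left(\left(21057 + 12091\right) + 37748\right) = - 3174 \left(33148 + 37748\right) = \left(-3174\right) 70896 = -225023904$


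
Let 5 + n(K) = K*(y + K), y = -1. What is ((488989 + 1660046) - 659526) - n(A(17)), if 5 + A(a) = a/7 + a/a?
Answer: 72985988/49 ≈ 1.4895e+6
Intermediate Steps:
A(a) = -4 + a/7 (A(a) = -5 + (a/7 + a/a) = -5 + (a*(⅐) + 1) = -5 + (a/7 + 1) = -5 + (1 + a/7) = -4 + a/7)
n(K) = -5 + K*(-1 + K)
((488989 + 1660046) - 659526) - n(A(17)) = ((488989 + 1660046) - 659526) - (-5 + (-4 + (⅐)*17)² - (-4 + (⅐)*17)) = (2149035 - 659526) - (-5 + (-4 + 17/7)² - (-4 + 17/7)) = 1489509 - (-5 + (-11/7)² - 1*(-11/7)) = 1489509 - (-5 + 121/49 + 11/7) = 1489509 - 1*(-47/49) = 1489509 + 47/49 = 72985988/49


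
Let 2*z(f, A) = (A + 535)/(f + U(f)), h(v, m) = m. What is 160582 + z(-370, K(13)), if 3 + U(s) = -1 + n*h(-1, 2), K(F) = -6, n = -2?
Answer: 121399463/756 ≈ 1.6058e+5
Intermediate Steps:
U(s) = -8 (U(s) = -3 + (-1 - 2*2) = -3 + (-1 - 4) = -3 - 5 = -8)
z(f, A) = (535 + A)/(2*(-8 + f)) (z(f, A) = ((A + 535)/(f - 8))/2 = ((535 + A)/(-8 + f))/2 = (535 + A)/(2*(-8 + f)))
160582 + z(-370, K(13)) = 160582 + (535 - 6)/(2*(-8 - 370)) = 160582 + (1/2)*529/(-378) = 160582 + (1/2)*(-1/378)*529 = 160582 - 529/756 = 121399463/756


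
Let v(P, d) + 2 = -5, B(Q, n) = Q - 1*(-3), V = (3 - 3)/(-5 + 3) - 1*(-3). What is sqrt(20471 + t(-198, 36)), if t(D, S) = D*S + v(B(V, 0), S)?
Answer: 2*sqrt(3334) ≈ 115.48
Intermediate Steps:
V = 3 (V = 0/(-2) + 3 = 0*(-1/2) + 3 = 0 + 3 = 3)
B(Q, n) = 3 + Q (B(Q, n) = Q + 3 = 3 + Q)
v(P, d) = -7 (v(P, d) = -2 - 5 = -7)
t(D, S) = -7 + D*S (t(D, S) = D*S - 7 = -7 + D*S)
sqrt(20471 + t(-198, 36)) = sqrt(20471 + (-7 - 198*36)) = sqrt(20471 + (-7 - 7128)) = sqrt(20471 - 7135) = sqrt(13336) = 2*sqrt(3334)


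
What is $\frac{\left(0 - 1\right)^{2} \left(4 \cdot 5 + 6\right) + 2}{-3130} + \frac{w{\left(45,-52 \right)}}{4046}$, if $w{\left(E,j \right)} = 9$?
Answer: $- \frac{42559}{6331990} \approx -0.0067213$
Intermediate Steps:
$\frac{\left(0 - 1\right)^{2} \left(4 \cdot 5 + 6\right) + 2}{-3130} + \frac{w{\left(45,-52 \right)}}{4046} = \frac{\left(0 - 1\right)^{2} \left(4 \cdot 5 + 6\right) + 2}{-3130} + \frac{9}{4046} = \left(\left(-1\right)^{2} \left(20 + 6\right) + 2\right) \left(- \frac{1}{3130}\right) + 9 \cdot \frac{1}{4046} = \left(1 \cdot 26 + 2\right) \left(- \frac{1}{3130}\right) + \frac{9}{4046} = \left(26 + 2\right) \left(- \frac{1}{3130}\right) + \frac{9}{4046} = 28 \left(- \frac{1}{3130}\right) + \frac{9}{4046} = - \frac{14}{1565} + \frac{9}{4046} = - \frac{42559}{6331990}$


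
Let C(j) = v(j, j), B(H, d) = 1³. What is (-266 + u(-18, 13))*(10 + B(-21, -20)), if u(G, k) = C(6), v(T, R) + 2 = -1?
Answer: -2959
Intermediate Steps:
B(H, d) = 1
v(T, R) = -3 (v(T, R) = -2 - 1 = -3)
C(j) = -3
u(G, k) = -3
(-266 + u(-18, 13))*(10 + B(-21, -20)) = (-266 - 3)*(10 + 1) = -269*11 = -2959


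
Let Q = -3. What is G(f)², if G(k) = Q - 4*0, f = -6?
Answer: 9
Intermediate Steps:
G(k) = -3 (G(k) = -3 - 4*0 = -3 + 0 = -3)
G(f)² = (-3)² = 9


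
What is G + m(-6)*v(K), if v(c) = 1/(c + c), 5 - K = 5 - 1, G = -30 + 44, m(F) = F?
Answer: 11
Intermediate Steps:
G = 14
K = 1 (K = 5 - (5 - 1) = 5 - 1*4 = 5 - 4 = 1)
v(c) = 1/(2*c)
G + m(-6)*v(K) = 14 - 3/1 = 14 - 3 = 11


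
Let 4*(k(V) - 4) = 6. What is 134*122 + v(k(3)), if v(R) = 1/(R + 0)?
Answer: 179830/11 ≈ 16348.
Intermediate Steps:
k(V) = 11/2 (k(V) = 4 + (1/4)*6 = 4 + 3/2 = 11/2)
v(R) = 1/R
134*122 + v(k(3)) = 134*122 + 1/(11/2) = 16348 + 2/11 = 179830/11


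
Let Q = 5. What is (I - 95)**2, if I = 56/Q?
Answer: 175561/25 ≈ 7022.4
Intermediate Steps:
I = 56/5 ≈ 11.200
(I - 95)**2 = (56/5 - 95)**2 = (-419/5)**2 = 175561/25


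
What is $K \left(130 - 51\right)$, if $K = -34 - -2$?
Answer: $-2528$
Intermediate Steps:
$K = -32$ ($K = -34 + 2 = -32$)
$K \left(130 - 51\right) = - 32 \left(130 - 51\right) = \left(-32\right) 79 = -2528$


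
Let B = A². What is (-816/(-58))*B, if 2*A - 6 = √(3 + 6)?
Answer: 8262/29 ≈ 284.90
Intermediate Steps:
A = 9/2 (A = 3 + √(3 + 6)/2 = 3 + √9/2 = 3 + (½)*3 = 3 + 3/2 = 9/2 ≈ 4.5000)
B = 81/4 (B = (9/2)² = 81/4 ≈ 20.250)
(-816/(-58))*B = -816/(-58)*(81/4) = -816*(-1)/58*(81/4) = -136*(-3/29)*(81/4) = (408/29)*(81/4) = 8262/29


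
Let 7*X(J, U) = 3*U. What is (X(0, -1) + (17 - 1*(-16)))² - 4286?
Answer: -158030/49 ≈ -3225.1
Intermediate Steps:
X(J, U) = 3*U/7 (X(J, U) = (3*U)/7 = 3*U/7)
(X(0, -1) + (17 - 1*(-16)))² - 4286 = ((3/7)*(-1) + (17 - 1*(-16)))² - 4286 = (-3/7 + (17 + 16))² - 4286 = (-3/7 + 33)² - 4286 = (228/7)² - 4286 = 51984/49 - 4286 = -158030/49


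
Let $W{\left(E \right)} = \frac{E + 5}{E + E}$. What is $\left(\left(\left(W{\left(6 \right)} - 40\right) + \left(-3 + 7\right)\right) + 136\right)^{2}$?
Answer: $\frac{1466521}{144} \approx 10184.0$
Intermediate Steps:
$W{\left(E \right)} = \frac{5 + E}{2 E}$
$\left(\left(\left(W{\left(6 \right)} - 40\right) + \left(-3 + 7\right)\right) + 136\right)^{2} = \left(\left(\left(\frac{5 + 6}{2 \cdot 6} - 40\right) + \left(-3 + 7\right)\right) + 136\right)^{2} = \left(\left(\left(\frac{1}{2} \cdot \frac{1}{6} \cdot 11 - 40\right) + 4\right) + 136\right)^{2} = \left(\left(\left(\frac{11}{12} - 40\right) + 4\right) + 136\right)^{2} = \left(\left(- \frac{469}{12} + 4\right) + 136\right)^{2} = \left(- \frac{421}{12} + 136\right)^{2} = \left(\frac{1211}{12}\right)^{2} = \frac{1466521}{144}$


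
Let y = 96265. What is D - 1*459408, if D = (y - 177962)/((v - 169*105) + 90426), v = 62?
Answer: -3038072531/6613 ≈ -4.5941e+5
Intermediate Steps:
D = -7427/6613 (D = (96265 - 177962)/((62 - 169*105) + 90426) = -81697/((62 - 17745) + 90426) = -81697/(-17683 + 90426) = -81697/72743 = -81697*1/72743 = -7427/6613 ≈ -1.1231)
D - 1*459408 = -7427/6613 - 1*459408 = -7427/6613 - 459408 = -3038072531/6613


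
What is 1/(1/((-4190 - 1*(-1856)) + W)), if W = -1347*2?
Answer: -5028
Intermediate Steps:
W = -2694
1/(1/((-4190 - 1*(-1856)) + W)) = 1/(1/((-4190 - 1*(-1856)) - 2694)) = 1/(1/((-4190 + 1856) - 2694)) = 1/(1/(-2334 - 2694)) = 1/(1/(-5028)) = 1/(-1/5028) = -5028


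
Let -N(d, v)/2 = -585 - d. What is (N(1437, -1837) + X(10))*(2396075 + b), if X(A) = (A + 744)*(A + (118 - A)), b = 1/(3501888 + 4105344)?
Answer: 211931124064240427/950904 ≈ 2.2287e+11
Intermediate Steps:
b = 1/7607232 ≈ 1.3145e-7
N(d, v) = 1170 + 2*d (N(d, v) = -2*(-585 - d) = 1170 + 2*d)
X(A) = 87792 + 118*A (X(A) = (744 + A)*118 = 87792 + 118*A)
(N(1437, -1837) + X(10))*(2396075 + b) = ((1170 + 2*1437) + (87792 + 118*10))*(2396075 + 1/7607232) = ((1170 + 2874) + (87792 + 1180))*(18227498414401/7607232) = (4044 + 88972)*(18227498414401/7607232) = 93016*(18227498414401/7607232) = 211931124064240427/950904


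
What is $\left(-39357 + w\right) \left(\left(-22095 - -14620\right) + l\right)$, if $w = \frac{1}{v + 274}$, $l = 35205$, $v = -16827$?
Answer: $- \frac{18065441182060}{16553} \approx -1.0914 \cdot 10^{9}$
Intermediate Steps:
$w = - \frac{1}{16553}$ ($w = \frac{1}{-16827 + 274} = \frac{1}{-16553} = - \frac{1}{16553} \approx -6.0412 \cdot 10^{-5}$)
$\left(-39357 + w\right) \left(\left(-22095 - -14620\right) + l\right) = \left(-39357 - \frac{1}{16553}\right) \left(\left(-22095 - -14620\right) + 35205\right) = - \frac{651476422 \left(\left(-22095 + 14620\right) + 35205\right)}{16553} = - \frac{651476422 \left(-7475 + 35205\right)}{16553} = \left(- \frac{651476422}{16553}\right) 27730 = - \frac{18065441182060}{16553}$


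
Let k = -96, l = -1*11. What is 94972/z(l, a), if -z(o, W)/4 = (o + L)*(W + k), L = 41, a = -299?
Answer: 23743/11850 ≈ 2.0036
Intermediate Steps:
l = -11
z(o, W) = -4*(-96 + W)*(41 + o) (z(o, W) = -4*(o + 41)*(W - 96) = -4*(41 + o)*(-96 + W) = -4*(-96 + W)*(41 + o))
94972/z(l, a) = 94972/(15744 - 164*(-299) + 384*(-11) - 4*(-299)*(-11)) = 94972/(15744 + 49036 - 4224 - 13156) = 94972/47400 = 94972*(1/47400) = 23743/11850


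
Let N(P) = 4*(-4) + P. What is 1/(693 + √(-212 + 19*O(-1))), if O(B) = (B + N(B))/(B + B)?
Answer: 693/480290 - I*√41/480290 ≈ 0.0014429 - 1.3332e-5*I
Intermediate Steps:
N(P) = -16 + P
O(B) = (-16 + 2*B)/(2*B) (O(B) = (B + (-16 + B))/(B + B) = (-16 + 2*B)/((2*B)) = (-16 + 2*B)*(1/(2*B)) = (-16 + 2*B)/(2*B))
1/(693 + √(-212 + 19*O(-1))) = 1/(693 + √(-212 + 19*((-8 - 1)/(-1)))) = 1/(693 + √(-212 + 19*(-1*(-9)))) = 1/(693 + √(-212 + 19*9)) = 1/(693 + √(-212 + 171)) = 1/(693 + √(-41)) = 1/(693 + I*√41)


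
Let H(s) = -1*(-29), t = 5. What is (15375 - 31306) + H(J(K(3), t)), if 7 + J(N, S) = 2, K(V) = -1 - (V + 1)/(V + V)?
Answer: -15902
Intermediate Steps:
K(V) = -1 - (1 + V)/(2*V)
J(N, S) = -5 (J(N, S) = -7 + 2 = -5)
H(s) = 29
(15375 - 31306) + H(J(K(3), t)) = (15375 - 31306) + 29 = -15931 + 29 = -15902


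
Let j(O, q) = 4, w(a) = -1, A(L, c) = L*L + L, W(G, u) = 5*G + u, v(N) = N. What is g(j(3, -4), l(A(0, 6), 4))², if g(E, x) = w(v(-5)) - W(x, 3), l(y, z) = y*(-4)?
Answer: 16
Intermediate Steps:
W(G, u) = u + 5*G
A(L, c) = L + L² (A(L, c) = L² + L = L + L²)
l(y, z) = -4*y
g(E, x) = -4 - 5*x (g(E, x) = -1 - (3 + 5*x) = -1 + (-3 - 5*x) = -4 - 5*x)
g(j(3, -4), l(A(0, 6), 4))² = (-4 - (-20)*0*(1 + 0))² = (-4 - (-20)*0*1)² = (-4 - (-20)*0)² = (-4 - 5*0)² = (-4 + 0)² = (-4)² = 16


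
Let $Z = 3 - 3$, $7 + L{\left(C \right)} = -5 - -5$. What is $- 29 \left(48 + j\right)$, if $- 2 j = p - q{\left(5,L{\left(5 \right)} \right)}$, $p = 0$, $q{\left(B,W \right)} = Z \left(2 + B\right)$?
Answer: $-1392$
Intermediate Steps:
$L{\left(C \right)} = -7$ ($L{\left(C \right)} = -7 - 0 = -7 + \left(-5 + 5\right) = -7 + 0 = -7$)
$Z = 0$
$q{\left(B,W \right)} = 0$ ($q{\left(B,W \right)} = 0 \left(2 + B\right) = 0$)
$j = 0$ ($j = - \frac{0 - 0}{2} = - \frac{0 + 0}{2} = \left(- \frac{1}{2}\right) 0 = 0$)
$- 29 \left(48 + j\right) = - 29 \left(48 + 0\right) = \left(-29\right) 48 = -1392$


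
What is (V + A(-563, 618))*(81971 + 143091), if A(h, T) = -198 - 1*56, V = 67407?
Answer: 15113588486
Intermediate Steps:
A(h, T) = -254 (A(h, T) = -198 - 56 = -254)
(V + A(-563, 618))*(81971 + 143091) = (67407 - 254)*(81971 + 143091) = 67153*225062 = 15113588486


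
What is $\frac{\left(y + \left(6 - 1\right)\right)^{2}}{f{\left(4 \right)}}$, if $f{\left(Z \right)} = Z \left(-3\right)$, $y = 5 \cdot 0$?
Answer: $- \frac{25}{12} \approx -2.0833$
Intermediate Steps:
$y = 0$
$f{\left(Z \right)} = - 3 Z$
$\frac{\left(y + \left(6 - 1\right)\right)^{2}}{f{\left(4 \right)}} = \frac{\left(0 + \left(6 - 1\right)\right)^{2}}{\left(-3\right) 4} = \frac{\left(0 + \left(6 - 1\right)\right)^{2}}{-12} = - \frac{\left(0 + 5\right)^{2}}{12} = - \frac{5^{2}}{12} = \left(- \frac{1}{12}\right) 25 = - \frac{25}{12}$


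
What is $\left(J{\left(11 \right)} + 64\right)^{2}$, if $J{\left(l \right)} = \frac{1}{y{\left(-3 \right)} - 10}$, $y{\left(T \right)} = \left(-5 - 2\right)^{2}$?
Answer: $\frac{6235009}{1521} \approx 4099.3$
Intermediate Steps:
$y{\left(T \right)} = 49$ ($y{\left(T \right)} = \left(-7\right)^{2} = 49$)
$J{\left(l \right)} = \frac{1}{39}$ ($J{\left(l \right)} = \frac{1}{49 - 10} = \frac{1}{39}$)
$\left(J{\left(11 \right)} + 64\right)^{2} = \left(\frac{1}{39} + 64\right)^{2} = \left(\frac{2497}{39}\right)^{2} = \frac{6235009}{1521}$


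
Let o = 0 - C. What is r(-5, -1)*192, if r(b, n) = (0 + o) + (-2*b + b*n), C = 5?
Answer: 1920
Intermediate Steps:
o = -5 (o = 0 - 1*5 = 0 - 5 = -5)
r(b, n) = -5 - 2*b + b*n (r(b, n) = (0 - 5) + (-2*b + b*n) = -5 + (-2*b + b*n) = -5 - 2*b + b*n)
r(-5, -1)*192 = (-5 - 2*(-5) - 5*(-1))*192 = (-5 + 10 + 5)*192 = 10*192 = 1920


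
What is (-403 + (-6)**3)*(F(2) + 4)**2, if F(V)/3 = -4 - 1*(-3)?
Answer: -619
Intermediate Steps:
F(V) = -3 (F(V) = 3*(-4 - 1*(-3)) = 3*(-4 + 3) = 3*(-1) = -3)
(-403 + (-6)**3)*(F(2) + 4)**2 = (-403 + (-6)**3)*(-3 + 4)**2 = (-403 - 216)*1**2 = -619*1 = -619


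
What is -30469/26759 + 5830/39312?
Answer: -520896179/525974904 ≈ -0.99034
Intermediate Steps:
-30469/26759 + 5830/39312 = -30469*1/26759 + 5830*(1/39312) = -30469/26759 + 2915/19656 = -520896179/525974904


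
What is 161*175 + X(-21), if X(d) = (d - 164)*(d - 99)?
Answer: 50375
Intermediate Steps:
X(d) = (-164 + d)*(-99 + d)
161*175 + X(-21) = 161*175 + (16236 + (-21)² - 263*(-21)) = 28175 + (16236 + 441 + 5523) = 28175 + 22200 = 50375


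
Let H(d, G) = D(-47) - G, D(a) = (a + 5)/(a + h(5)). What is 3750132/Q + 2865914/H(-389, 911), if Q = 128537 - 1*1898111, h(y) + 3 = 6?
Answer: -18607818867794/5904773509 ≈ -3151.3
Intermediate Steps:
h(y) = 3 (h(y) = -3 + 6 = 3)
Q = -1769574 (Q = 128537 - 1898111 = -1769574)
D(a) = (5 + a)/(3 + a) (D(a) = (a + 5)/(a + 3) = (5 + a)/(3 + a))
H(d, G) = 21/22 - G (H(d, G) = (5 - 47)/(3 - 47) - G = -42/(-44) - G = -1/44*(-42) - G = 21/22 - G)
3750132/Q + 2865914/H(-389, 911) = 3750132/(-1769574) + 2865914/(21/22 - 1*911) = 3750132*(-1/1769574) + 2865914/(21/22 - 911) = -625022/294929 + 2865914/(-20021/22) = -625022/294929 + 2865914*(-22/20021) = -625022/294929 - 63050108/20021 = -18607818867794/5904773509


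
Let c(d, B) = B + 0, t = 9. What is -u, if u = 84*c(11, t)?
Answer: -756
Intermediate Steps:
c(d, B) = B
u = 756 (u = 84*9 = 756)
-u = -1*756 = -756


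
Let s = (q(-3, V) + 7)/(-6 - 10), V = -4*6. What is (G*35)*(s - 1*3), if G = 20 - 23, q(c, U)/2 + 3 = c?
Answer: 4515/16 ≈ 282.19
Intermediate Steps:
V = -24
q(c, U) = -6 + 2*c
s = 5/16 (s = ((-6 + 2*(-3)) + 7)/(-6 - 10) = ((-6 - 6) + 7)/(-16) = (-12 + 7)*(-1/16) = -5*(-1/16) = 5/16 ≈ 0.31250)
G = -3
(G*35)*(s - 1*3) = (-3*35)*(5/16 - 1*3) = -105*(5/16 - 3) = -105*(-43/16) = 4515/16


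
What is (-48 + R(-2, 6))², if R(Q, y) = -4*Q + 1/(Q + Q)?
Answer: 25921/16 ≈ 1620.1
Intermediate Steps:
R(Q, y) = 1/(2*Q) - 4*Q (R(Q, y) = -4*Q + 1/(2*Q) = 1/(2*Q) - 4*Q)
(-48 + R(-2, 6))² = (-48 + ((½)/(-2) - 4*(-2)))² = (-48 + ((½)*(-½) + 8))² = (-48 + (-¼ + 8))² = (-48 + 31/4)² = (-161/4)² = 25921/16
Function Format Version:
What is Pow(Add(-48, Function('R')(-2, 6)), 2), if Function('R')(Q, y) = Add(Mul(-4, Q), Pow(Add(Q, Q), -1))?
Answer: Rational(25921, 16) ≈ 1620.1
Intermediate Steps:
Function('R')(Q, y) = Add(Mul(Rational(1, 2), Pow(Q, -1)), Mul(-4, Q)) (Function('R')(Q, y) = Add(Mul(-4, Q), Pow(Mul(2, Q), -1)) = Add(Mul(-4, Q), Mul(Rational(1, 2), Pow(Q, -1))) = Add(Mul(Rational(1, 2), Pow(Q, -1)), Mul(-4, Q)))
Pow(Add(-48, Function('R')(-2, 6)), 2) = Pow(Add(-48, Add(Mul(Rational(1, 2), Pow(-2, -1)), Mul(-4, -2))), 2) = Pow(Add(-48, Add(Mul(Rational(1, 2), Rational(-1, 2)), 8)), 2) = Pow(Add(-48, Add(Rational(-1, 4), 8)), 2) = Pow(Add(-48, Rational(31, 4)), 2) = Pow(Rational(-161, 4), 2) = Rational(25921, 16)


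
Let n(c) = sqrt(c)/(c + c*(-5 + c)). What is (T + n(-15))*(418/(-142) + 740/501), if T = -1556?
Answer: 81174964/35571 - 52169*I*sqrt(15)/10137735 ≈ 2282.1 - 0.01993*I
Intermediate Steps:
n(c) = sqrt(c)/(c + c*(-5 + c))
(T + n(-15))*(418/(-142) + 740/501) = (-1556 + 1/(sqrt(-15)*(-4 - 15)))*(418/(-142) + 740/501) = (-1556 - I*sqrt(15)/15/(-19))*(418*(-1/142) + 740*(1/501)) = (-1556 - I*sqrt(15)/15*(-1/19))*(-209/71 + 740/501) = (-1556 + I*sqrt(15)/285)*(-52169/35571) = 81174964/35571 - 52169*I*sqrt(15)/10137735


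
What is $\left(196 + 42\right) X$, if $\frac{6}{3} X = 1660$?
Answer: $197540$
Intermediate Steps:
$X = 830$ ($X = \frac{1}{2} \cdot 1660 = 830$)
$\left(196 + 42\right) X = \left(196 + 42\right) 830 = 238 \cdot 830 = 197540$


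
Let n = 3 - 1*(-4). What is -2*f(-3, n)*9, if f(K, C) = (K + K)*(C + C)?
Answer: 1512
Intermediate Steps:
n = 7 (n = 3 + 4 = 7)
f(K, C) = 4*C*K (f(K, C) = (2*K)*(2*C) = 4*C*K)
-2*f(-3, n)*9 = -8*7*(-3)*9 = -2*(-84)*9 = 168*9 = 1512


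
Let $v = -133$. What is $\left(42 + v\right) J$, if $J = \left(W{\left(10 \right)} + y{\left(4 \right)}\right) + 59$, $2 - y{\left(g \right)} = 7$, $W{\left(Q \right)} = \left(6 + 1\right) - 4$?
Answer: $-5187$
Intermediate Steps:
$W{\left(Q \right)} = 3$ ($W{\left(Q \right)} = 7 - 4 = 3$)
$y{\left(g \right)} = -5$ ($y{\left(g \right)} = 2 - 7 = -5$)
$J = 57$ ($J = \left(3 - 5\right) + 59 = -2 + 59 = 57$)
$\left(42 + v\right) J = \left(42 - 133\right) 57 = \left(-91\right) 57 = -5187$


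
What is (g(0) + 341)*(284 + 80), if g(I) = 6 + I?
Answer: 126308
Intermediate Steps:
(g(0) + 341)*(284 + 80) = ((6 + 0) + 341)*(284 + 80) = (6 + 341)*364 = 347*364 = 126308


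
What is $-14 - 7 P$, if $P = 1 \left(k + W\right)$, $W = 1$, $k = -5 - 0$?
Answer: $14$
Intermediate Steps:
$k = -5$ ($k = -5 + 0 = -5$)
$P = -4$ ($P = 1 \left(-5 + 1\right) = 1 \left(-4\right) = -4$)
$-14 - 7 P = -14 - -28 = -14 + 28 = 14$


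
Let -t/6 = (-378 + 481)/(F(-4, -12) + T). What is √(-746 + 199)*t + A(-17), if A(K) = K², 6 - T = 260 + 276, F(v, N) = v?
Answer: 289 + 103*I*√547/89 ≈ 289.0 + 27.067*I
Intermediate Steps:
T = -530 (T = 6 - (260 + 276) = 6 - 1*536 = 6 - 536 = -530)
t = 103/89 (t = -6*(-378 + 481)/(-4 - 530) = -618/(-534) = -618*(-1)/534 = -6*(-103/534) = 103/89 ≈ 1.1573)
√(-746 + 199)*t + A(-17) = √(-746 + 199)*(103/89) + (-17)² = √(-547)*(103/89) + 289 = (I*√547)*(103/89) + 289 = 103*I*√547/89 + 289 = 289 + 103*I*√547/89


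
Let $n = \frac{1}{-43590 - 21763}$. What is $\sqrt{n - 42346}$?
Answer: $\frac{113 i \sqrt{14164021043}}{65353} \approx 205.78 i$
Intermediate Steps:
$n = - \frac{1}{65353}$ ($n = \frac{1}{-65353} = - \frac{1}{65353} \approx -1.5302 \cdot 10^{-5}$)
$\sqrt{n - 42346} = \sqrt{- \frac{1}{65353} - 42346} = \sqrt{- \frac{2767438139}{65353}} = \frac{113 i \sqrt{14164021043}}{65353}$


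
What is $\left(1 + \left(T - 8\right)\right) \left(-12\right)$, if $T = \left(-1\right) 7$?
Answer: $168$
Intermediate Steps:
$T = -7$
$\left(1 + \left(T - 8\right)\right) \left(-12\right) = \left(1 - 15\right) \left(-12\right) = \left(-14\right) \left(-12\right) = 168$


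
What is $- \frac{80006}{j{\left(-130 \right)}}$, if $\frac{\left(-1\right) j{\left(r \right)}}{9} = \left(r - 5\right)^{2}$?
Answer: $\frac{80006}{164025} \approx 0.48777$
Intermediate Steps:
$j{\left(r \right)} = - 9 \left(-5 + r\right)^{2}$ ($j{\left(r \right)} = - 9 \left(r - 5\right)^{2} = - 9 \left(-5 + r\right)^{2}$)
$- \frac{80006}{j{\left(-130 \right)}} = - \frac{80006}{\left(-9\right) \left(-5 - 130\right)^{2}} = - \frac{80006}{\left(-9\right) \left(-135\right)^{2}} = - \frac{80006}{\left(-9\right) 18225} = - \frac{80006}{-164025} = \left(-80006\right) \left(- \frac{1}{164025}\right) = \frac{80006}{164025}$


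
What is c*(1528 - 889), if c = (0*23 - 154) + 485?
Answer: 211509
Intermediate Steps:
c = 331 (c = (0 - 154) + 485 = -154 + 485 = 331)
c*(1528 - 889) = 331*(1528 - 889) = 331*639 = 211509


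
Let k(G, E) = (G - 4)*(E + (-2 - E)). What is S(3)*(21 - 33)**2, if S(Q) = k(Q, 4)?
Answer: 288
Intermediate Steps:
k(G, E) = 8 - 2*G (k(G, E) = (-4 + G)*(-2) = 8 - 2*G)
S(Q) = 8 - 2*Q
S(3)*(21 - 33)**2 = (8 - 2*3)*(21 - 33)**2 = (8 - 6)*(-12)**2 = 2*144 = 288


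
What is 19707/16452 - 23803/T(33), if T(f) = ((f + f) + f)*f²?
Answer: 192558269/197078508 ≈ 0.97706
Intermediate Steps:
T(f) = 3*f³ (T(f) = (2*f + f)*f² = (3*f)*f² = 3*f³)
19707/16452 - 23803/T(33) = 19707/16452 - 23803/(3*33³) = 19707*(1/16452) - 23803/(3*35937) = 6569/5484 - 23803/107811 = 192558269/197078508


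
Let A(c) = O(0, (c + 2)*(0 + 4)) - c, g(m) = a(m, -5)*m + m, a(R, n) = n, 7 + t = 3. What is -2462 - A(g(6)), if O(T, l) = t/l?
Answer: -54693/22 ≈ -2486.0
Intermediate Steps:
t = -4 (t = -7 + 3 = -4)
g(m) = -4*m (g(m) = -5*m + m = -4*m)
O(T, l) = -4/l
A(c) = -c - 4/(8 + 4*c) (A(c) = -4*1/((0 + 4)*(c + 2)) - c = -4*1/(4*(2 + c)) - c = -4/(8 + 4*c) - c = -c - 4/(8 + 4*c))
-2462 - A(g(6)) = -2462 - (-1 - (-4*6)*(2 - 4*6))/(2 - 4*6) = -2462 - (-1 - 1*(-24)*(2 - 24))/(2 - 24) = -2462 - (-1 - 1*(-24)*(-22))/(-22) = -2462 - (-1)*(-1 - 528)/22 = -2462 - (-1)*(-529)/22 = -2462 - 1*529/22 = -2462 - 529/22 = -54693/22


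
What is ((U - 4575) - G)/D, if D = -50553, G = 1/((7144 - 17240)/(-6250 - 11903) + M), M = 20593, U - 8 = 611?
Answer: 1478890585853/18898471908225 ≈ 0.078254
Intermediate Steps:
U = 619 (U = 8 + 611 = 619)
G = 18153/373834825 (G = 1/((7144 - 17240)/(-6250 - 11903) + 20593) = 1/(-10096/(-18153) + 20593) = 1/(-10096*(-1/18153) + 20593) = 1/(10096/18153 + 20593) = 1/(373834825/18153) = 18153/373834825 ≈ 4.8559e-5)
((U - 4575) - G)/D = ((619 - 4575) - 1*18153/373834825)/(-50553) = (-3956 - 18153/373834825)*(-1/50553) = -1478890585853/373834825*(-1/50553) = 1478890585853/18898471908225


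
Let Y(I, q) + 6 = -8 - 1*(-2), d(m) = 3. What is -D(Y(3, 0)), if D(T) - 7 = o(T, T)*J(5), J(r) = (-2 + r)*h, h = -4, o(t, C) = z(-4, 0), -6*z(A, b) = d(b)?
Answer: -13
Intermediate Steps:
z(A, b) = -½ (z(A, b) = -⅙*3 = -½)
Y(I, q) = -12 (Y(I, q) = -6 + (-8 - 1*(-2)) = -6 + (-8 + 2) = -6 - 6 = -12)
o(t, C) = -½
J(r) = 8 - 4*r (J(r) = (-2 + r)*(-4) = 8 - 4*r)
D(T) = 13 (D(T) = 7 - (8 - 4*5)/2 = 7 - (8 - 20)/2 = 7 - ½*(-12) = 7 + 6 = 13)
-D(Y(3, 0)) = -1*13 = -13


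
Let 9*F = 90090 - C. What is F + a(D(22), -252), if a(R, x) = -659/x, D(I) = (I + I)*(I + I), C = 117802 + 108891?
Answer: -3824225/252 ≈ -15176.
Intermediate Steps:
C = 226693
F = -136603/9 (F = (90090 - 1*226693)/9 = (90090 - 226693)/9 = (⅑)*(-136603) = -136603/9 ≈ -15178.)
D(I) = 4*I² (D(I) = (2*I)*(2*I) = 4*I²)
F + a(D(22), -252) = -136603/9 - 659/(-252) = -136603/9 - 659*(-1/252) = -136603/9 + 659/252 = -3824225/252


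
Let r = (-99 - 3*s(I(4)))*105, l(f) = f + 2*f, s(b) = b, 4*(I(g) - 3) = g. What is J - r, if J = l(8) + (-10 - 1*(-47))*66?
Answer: 14121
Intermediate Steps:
I(g) = 3 + g/4
l(f) = 3*f
J = 2466 (J = 3*8 + (-10 - 1*(-47))*66 = 24 + (-10 + 47)*66 = 24 + 37*66 = 24 + 2442 = 2466)
r = -11655 (r = (-99 - 3*(3 + (¼)*4))*105 = (-99 - 3*(3 + 1))*105 = (-99 - 3*4)*105 = (-99 - 12)*105 = -111*105 = -11655)
J - r = 2466 - 1*(-11655) = 2466 + 11655 = 14121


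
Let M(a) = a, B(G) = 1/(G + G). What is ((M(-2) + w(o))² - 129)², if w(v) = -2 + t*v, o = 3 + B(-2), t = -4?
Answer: 9216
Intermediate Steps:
B(G) = 1/(2*G)
o = 11/4 (o = 3 + (½)/(-2) = 3 + (½)*(-½) = 3 - ¼ = 11/4 ≈ 2.7500)
w(v) = -2 - 4*v
((M(-2) + w(o))² - 129)² = ((-2 + (-2 - 4*11/4))² - 129)² = ((-2 + (-2 - 11))² - 129)² = ((-2 - 13)² - 129)² = ((-15)² - 129)² = (225 - 129)² = 96² = 9216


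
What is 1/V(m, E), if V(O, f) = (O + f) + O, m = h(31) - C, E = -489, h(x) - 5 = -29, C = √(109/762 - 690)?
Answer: -204597/110919931 + I*√400561302/110919931 ≈ -0.0018445 + 0.00018044*I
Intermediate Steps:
C = I*√400561302/762 (C = √(109*(1/762) - 690) = √(109/762 - 690) = √(-525671/762) = I*√400561302/762 ≈ 26.265*I)
h(x) = -24 (h(x) = 5 - 29 = -24)
m = -24 - I*√400561302/762 ≈ -24.0 - 26.265*I
V(O, f) = f + 2*O
1/V(m, E) = 1/(-489 + 2*(-24 - I*√400561302/762)) = 1/(-489 + (-48 - I*√400561302/381)) = 1/(-537 - I*√400561302/381)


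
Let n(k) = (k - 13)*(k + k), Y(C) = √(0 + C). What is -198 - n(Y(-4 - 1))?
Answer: -188 + 26*I*√5 ≈ -188.0 + 58.138*I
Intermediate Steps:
Y(C) = √C
n(k) = 2*k*(-13 + k) (n(k) = (-13 + k)*(2*k) = 2*k*(-13 + k))
-198 - n(Y(-4 - 1)) = -198 - 2*√(-4 - 1)*(-13 + √(-4 - 1)) = -198 - 2*√(-5)*(-13 + √(-5)) = -198 - 2*I*√5*(-13 + I*√5)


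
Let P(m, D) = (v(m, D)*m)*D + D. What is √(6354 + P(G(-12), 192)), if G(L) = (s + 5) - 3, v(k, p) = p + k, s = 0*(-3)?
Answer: √81042 ≈ 284.68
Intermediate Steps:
s = 0
v(k, p) = k + p
G(L) = 2 (G(L) = (0 + 5) - 3 = 5 - 3 = 2)
P(m, D) = D + D*m*(D + m) (P(m, D) = ((m + D)*m)*D + D = ((D + m)*m)*D + D = (m*(D + m))*D + D = D*m*(D + m) + D = D + D*m*(D + m))
√(6354 + P(G(-12), 192)) = √(6354 + 192*(1 + 2*(192 + 2))) = √(6354 + 192*(1 + 2*194)) = √(6354 + 192*(1 + 388)) = √(6354 + 192*389) = √(6354 + 74688) = √81042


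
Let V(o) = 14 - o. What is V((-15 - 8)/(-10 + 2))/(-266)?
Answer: -89/2128 ≈ -0.041823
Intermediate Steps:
V((-15 - 8)/(-10 + 2))/(-266) = (14 - (-15 - 8)/(-10 + 2))/(-266) = (14 - (-23)/(-8))*(-1/266) = (14 - (-23)*(-1)/8)*(-1/266) = (14 - 1*23/8)*(-1/266) = (14 - 23/8)*(-1/266) = (89/8)*(-1/266) = -89/2128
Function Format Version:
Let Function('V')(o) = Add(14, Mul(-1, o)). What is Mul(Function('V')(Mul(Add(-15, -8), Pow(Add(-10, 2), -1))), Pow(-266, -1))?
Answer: Rational(-89, 2128) ≈ -0.041823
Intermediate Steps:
Mul(Function('V')(Mul(Add(-15, -8), Pow(Add(-10, 2), -1))), Pow(-266, -1)) = Mul(Add(14, Mul(-1, Mul(Add(-15, -8), Pow(Add(-10, 2), -1)))), Pow(-266, -1)) = Mul(Add(14, Mul(-1, Mul(-23, Pow(-8, -1)))), Rational(-1, 266)) = Mul(Add(14, Mul(-1, Mul(-23, Rational(-1, 8)))), Rational(-1, 266)) = Mul(Add(14, Mul(-1, Rational(23, 8))), Rational(-1, 266)) = Mul(Add(14, Rational(-23, 8)), Rational(-1, 266)) = Mul(Rational(89, 8), Rational(-1, 266)) = Rational(-89, 2128)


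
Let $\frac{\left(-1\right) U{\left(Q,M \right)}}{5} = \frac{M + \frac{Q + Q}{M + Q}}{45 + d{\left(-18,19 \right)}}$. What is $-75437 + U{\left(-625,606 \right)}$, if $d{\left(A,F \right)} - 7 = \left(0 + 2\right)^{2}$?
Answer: $- \frac{20082197}{266} \approx -75497.0$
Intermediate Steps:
$d{\left(A,F \right)} = 11$ ($d{\left(A,F \right)} = 7 + \left(0 + 2\right)^{2} = 7 + 2^{2} = 7 + 4 = 11$)
$U{\left(Q,M \right)} = - \frac{5 M}{56} - \frac{5 Q}{28 \left(M + Q\right)}$ ($U{\left(Q,M \right)} = - 5 \frac{M + \frac{Q + Q}{M + Q}}{45 + 11} = - 5 \frac{M + \frac{2 Q}{M + Q}}{56} = - 5 \left(M + \frac{2 Q}{M + Q}\right) \frac{1}{56} = - 5 \left(\frac{M}{56} + \frac{Q}{28 \left(M + Q\right)}\right) = - \frac{5 M}{56} - \frac{5 Q}{28 \left(M + Q\right)}$)
$-75437 + U{\left(-625,606 \right)} = -75437 + \frac{5 \left(- 606^{2} - -1250 - 606 \left(-625\right)\right)}{56 \left(606 - 625\right)} = -75437 + \frac{5 \left(\left(-1\right) 367236 + 1250 + 378750\right)}{56 \left(-19\right)} = -75437 + \frac{5}{56} \left(- \frac{1}{19}\right) \left(-367236 + 1250 + 378750\right) = -75437 + \frac{5}{56} \left(- \frac{1}{19}\right) 12764 = -75437 - \frac{15955}{266} = - \frac{20082197}{266}$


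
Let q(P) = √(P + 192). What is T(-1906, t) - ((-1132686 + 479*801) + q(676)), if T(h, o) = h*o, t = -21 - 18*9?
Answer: 1097805 - 2*√217 ≈ 1.0978e+6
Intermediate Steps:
q(P) = √(192 + P)
t = -183 (t = -21 - 162 = -183)
T(-1906, t) - ((-1132686 + 479*801) + q(676)) = -1906*(-183) - ((-1132686 + 479*801) + √(192 + 676)) = 348798 - ((-1132686 + 383679) + √868) = 348798 - (-749007 + 2*√217) = 348798 + (749007 - 2*√217) = 1097805 - 2*√217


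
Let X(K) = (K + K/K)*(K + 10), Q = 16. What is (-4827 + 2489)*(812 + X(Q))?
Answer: -2931852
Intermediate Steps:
X(K) = (1 + K)*(10 + K) (X(K) = (K + 1)*(10 + K) = (1 + K)*(10 + K))
(-4827 + 2489)*(812 + X(Q)) = (-4827 + 2489)*(812 + (10 + 16**2 + 11*16)) = -2338*(812 + (10 + 256 + 176)) = -2338*(812 + 442) = -2338*1254 = -2931852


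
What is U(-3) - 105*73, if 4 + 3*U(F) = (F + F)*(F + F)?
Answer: -22963/3 ≈ -7654.3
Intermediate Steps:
U(F) = -4/3 + 4*F**2/3 (U(F) = -4/3 + ((F + F)*(F + F))/3 = -4/3 + ((2*F)*(2*F))/3 = -4/3 + (4*F**2)/3 = -4/3 + 4*F**2/3)
U(-3) - 105*73 = (-4/3 + (4/3)*(-3)**2) - 105*73 = (-4/3 + (4/3)*9) - 7665 = (-4/3 + 12) - 7665 = 32/3 - 7665 = -22963/3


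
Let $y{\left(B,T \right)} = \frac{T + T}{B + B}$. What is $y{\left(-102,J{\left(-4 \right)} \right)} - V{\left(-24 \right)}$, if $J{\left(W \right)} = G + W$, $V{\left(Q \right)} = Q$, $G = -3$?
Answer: $\frac{2455}{102} \approx 24.069$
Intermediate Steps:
$J{\left(W \right)} = -3 + W$
$y{\left(B,T \right)} = \frac{T}{B}$ ($y{\left(B,T \right)} = \frac{2 T}{2 B} = 2 T \frac{1}{2 B} = \frac{T}{B}$)
$y{\left(-102,J{\left(-4 \right)} \right)} - V{\left(-24 \right)} = \frac{-3 - 4}{-102} - -24 = \left(-7\right) \left(- \frac{1}{102}\right) + 24 = \frac{7}{102} + 24 = \frac{2455}{102}$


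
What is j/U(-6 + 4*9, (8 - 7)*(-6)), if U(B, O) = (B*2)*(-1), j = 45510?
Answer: -1517/2 ≈ -758.50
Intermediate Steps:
U(B, O) = -2*B (U(B, O) = (2*B)*(-1) = -2*B)
j/U(-6 + 4*9, (8 - 7)*(-6)) = 45510/((-2*(-6 + 4*9))) = 45510/((-2*(-6 + 36))) = 45510/((-2*30)) = 45510/(-60) = 45510*(-1/60) = -1517/2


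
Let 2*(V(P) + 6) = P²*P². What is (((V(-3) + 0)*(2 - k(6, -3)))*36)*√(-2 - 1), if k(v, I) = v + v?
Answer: -12420*I*√3 ≈ -21512.0*I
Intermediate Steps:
k(v, I) = 2*v
V(P) = -6 + P⁴/2 (V(P) = -6 + (P²*P²)/2 = -6 + P⁴/2)
(((V(-3) + 0)*(2 - k(6, -3)))*36)*√(-2 - 1) = ((((-6 + (½)*(-3)⁴) + 0)*(2 - 2*6))*36)*√(-2 - 1) = ((((-6 + (½)*81) + 0)*(2 - 1*12))*36)*√(-3) = ((((-6 + 81/2) + 0)*(2 - 12))*36)*(I*√3) = (((69/2 + 0)*(-10))*36)*(I*√3) = (((69/2)*(-10))*36)*(I*√3) = (-345*36)*(I*√3) = -12420*I*√3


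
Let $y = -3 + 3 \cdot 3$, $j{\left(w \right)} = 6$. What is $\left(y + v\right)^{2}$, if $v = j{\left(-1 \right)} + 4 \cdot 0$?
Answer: $144$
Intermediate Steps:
$v = 6$ ($v = 6 + 4 \cdot 0 = 6 + 0 = 6$)
$y = 6$ ($y = -3 + 9 = 6$)
$\left(y + v\right)^{2} = \left(6 + 6\right)^{2} = 12^{2} = 144$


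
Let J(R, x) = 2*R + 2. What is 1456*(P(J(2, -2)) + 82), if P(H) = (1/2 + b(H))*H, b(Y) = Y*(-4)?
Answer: -85904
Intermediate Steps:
b(Y) = -4*Y
J(R, x) = 2 + 2*R
P(H) = H*(½ - 4*H) (P(H) = (1/2 - 4*H)*H = (½ - 4*H)*H = H*(½ - 4*H))
1456*(P(J(2, -2)) + 82) = 1456*((2 + 2*2)*(1 - 8*(2 + 2*2))/2 + 82) = 1456*((2 + 4)*(1 - 8*(2 + 4))/2 + 82) = 1456*((½)*6*(1 - 8*6) + 82) = 1456*((½)*6*(1 - 48) + 82) = 1456*((½)*6*(-47) + 82) = 1456*(-141 + 82) = 1456*(-59) = -85904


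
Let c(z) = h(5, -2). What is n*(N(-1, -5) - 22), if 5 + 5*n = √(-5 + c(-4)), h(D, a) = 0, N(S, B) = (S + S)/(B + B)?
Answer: 109/5 - 109*I*√5/25 ≈ 21.8 - 9.7493*I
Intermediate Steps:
N(S, B) = S/B (N(S, B) = (2*S)/((2*B)) = (2*S)*(1/(2*B)) = S/B)
c(z) = 0
n = -1 + I*√5/5 (n = -1 + √(-5 + 0)/5 = -1 + √(-5)/5 = -1 + (I*√5)/5 = -1 + I*√5/5 ≈ -1.0 + 0.44721*I)
n*(N(-1, -5) - 22) = (-1 + I*√5/5)*(-1/(-5) - 22) = (-1 + I*√5/5)*(-1*(-⅕) - 22) = (-1 + I*√5/5)*(⅕ - 22) = (-1 + I*√5/5)*(-109/5) = 109/5 - 109*I*√5/25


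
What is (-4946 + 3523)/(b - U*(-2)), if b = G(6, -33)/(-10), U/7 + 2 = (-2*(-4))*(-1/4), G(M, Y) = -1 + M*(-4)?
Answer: 2846/107 ≈ 26.598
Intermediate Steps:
G(M, Y) = -1 - 4*M
U = -28 (U = -14 + 7*((-2*(-4))*(-1/4)) = -14 + 7*(8*(-1*1/4)) = -14 + 7*(8*(-1/4)) = -14 + 7*(-2) = -14 - 14 = -28)
b = 5/2 (b = (-1 - 4*6)/(-10) = (-1 - 24)*(-1/10) = -25*(-1/10) = 5/2 ≈ 2.5000)
(-4946 + 3523)/(b - U*(-2)) = (-4946 + 3523)/(5/2 - 1*(-28)*(-2)) = -1423/(5/2 + 28*(-2)) = -1423/(5/2 - 56) = -1423/(-107/2) = -1423*(-2/107) = 2846/107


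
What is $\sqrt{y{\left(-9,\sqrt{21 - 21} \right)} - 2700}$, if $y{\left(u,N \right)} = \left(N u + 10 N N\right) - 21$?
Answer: $i \sqrt{2721} \approx 52.163 i$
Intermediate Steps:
$y{\left(u,N \right)} = -21 + 10 N^{2} + N u$ ($y{\left(u,N \right)} = \left(N u + 10 N^{2}\right) - 21 = \left(10 N^{2} + N u\right) - 21 = -21 + 10 N^{2} + N u$)
$\sqrt{y{\left(-9,\sqrt{21 - 21} \right)} - 2700} = \sqrt{\left(-21 + 10 \left(\sqrt{21 - 21}\right)^{2} + \sqrt{21 - 21} \left(-9\right)\right) - 2700} = \sqrt{\left(-21 + 10 \left(\sqrt{0}\right)^{2} + \sqrt{0} \left(-9\right)\right) - 2700} = \sqrt{\left(-21 + 10 \cdot 0^{2} + 0 \left(-9\right)\right) - 2700} = \sqrt{\left(-21 + 10 \cdot 0 + 0\right) - 2700} = \sqrt{\left(-21 + 0 + 0\right) - 2700} = \sqrt{-21 - 2700} = \sqrt{-2721} = i \sqrt{2721}$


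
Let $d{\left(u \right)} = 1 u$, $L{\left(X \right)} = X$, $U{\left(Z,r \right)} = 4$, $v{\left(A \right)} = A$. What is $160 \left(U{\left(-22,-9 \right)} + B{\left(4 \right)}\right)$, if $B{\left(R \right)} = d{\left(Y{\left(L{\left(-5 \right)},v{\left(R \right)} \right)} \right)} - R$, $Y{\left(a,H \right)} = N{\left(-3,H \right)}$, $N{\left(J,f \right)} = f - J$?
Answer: $1120$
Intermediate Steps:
$Y{\left(a,H \right)} = 3 + H$ ($Y{\left(a,H \right)} = H - -3 = H + 3 = 3 + H$)
$d{\left(u \right)} = u$
$B{\left(R \right)} = 3$ ($B{\left(R \right)} = \left(3 + R\right) - R = 3$)
$160 \left(U{\left(-22,-9 \right)} + B{\left(4 \right)}\right) = 160 \left(4 + 3\right) = 160 \cdot 7 = 1120$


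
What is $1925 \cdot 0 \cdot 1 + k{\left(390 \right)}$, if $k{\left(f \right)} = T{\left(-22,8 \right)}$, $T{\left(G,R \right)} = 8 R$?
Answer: $64$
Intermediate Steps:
$k{\left(f \right)} = 64$ ($k{\left(f \right)} = 8 \cdot 8 = 64$)
$1925 \cdot 0 \cdot 1 + k{\left(390 \right)} = 1925 \cdot 0 \cdot 1 + 64 = 1925 \cdot 0 + 64 = 0 + 64 = 64$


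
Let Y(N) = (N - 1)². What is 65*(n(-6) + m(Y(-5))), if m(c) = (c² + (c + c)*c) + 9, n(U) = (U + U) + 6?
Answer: 252915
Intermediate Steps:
Y(N) = (-1 + N)²
n(U) = 6 + 2*U (n(U) = 2*U + 6 = 6 + 2*U)
m(c) = 9 + 3*c² (m(c) = (c² + (2*c)*c) + 9 = (c² + 2*c²) + 9 = 3*c² + 9 = 9 + 3*c²)
65*(n(-6) + m(Y(-5))) = 65*((6 + 2*(-6)) + (9 + 3*((-1 - 5)²)²)) = 65*((6 - 12) + (9 + 3*((-6)²)²)) = 65*(-6 + (9 + 3*36²)) = 65*(-6 + (9 + 3*1296)) = 65*(-6 + (9 + 3888)) = 65*(-6 + 3897) = 65*3891 = 252915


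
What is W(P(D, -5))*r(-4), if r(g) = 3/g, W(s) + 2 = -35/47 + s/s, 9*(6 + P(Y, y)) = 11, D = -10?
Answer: 123/94 ≈ 1.3085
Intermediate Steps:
P(Y, y) = -43/9 (P(Y, y) = -6 + (1/9)*11 = -6 + 11/9 = -43/9)
W(s) = -82/47 (W(s) = -2 + (-35/47 + s/s) = -2 + (-35*1/47 + 1) = -2 + (-35/47 + 1) = -2 + 12/47 = -82/47)
W(P(D, -5))*r(-4) = -246/(47*(-4)) = -246*(-1)/(47*4) = -82/47*(-3/4) = 123/94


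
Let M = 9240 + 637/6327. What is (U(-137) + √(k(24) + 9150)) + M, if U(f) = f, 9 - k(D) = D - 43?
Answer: 57595318/6327 + √9178 ≈ 9198.9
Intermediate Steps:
k(D) = 52 - D (k(D) = 9 - (D - 43) = 9 - (-43 + D) = 9 + (43 - D) = 52 - D)
M = 58462117/6327 (M = 9240 + 637*(1/6327) = 9240 + 637/6327 = 58462117/6327 ≈ 9240.1)
(U(-137) + √(k(24) + 9150)) + M = (-137 + √((52 - 1*24) + 9150)) + 58462117/6327 = (-137 + √((52 - 24) + 9150)) + 58462117/6327 = (-137 + √(28 + 9150)) + 58462117/6327 = (-137 + √9178) + 58462117/6327 = 57595318/6327 + √9178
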